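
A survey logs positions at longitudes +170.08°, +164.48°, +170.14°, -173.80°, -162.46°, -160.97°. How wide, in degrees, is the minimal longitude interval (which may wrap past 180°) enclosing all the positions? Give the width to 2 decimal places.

34.55°

Sort the longitudes: -173.80°, -162.46°, -160.97°, +164.48°, +170.08°, +170.14°.
Eastward gaps between consecutive values (wrapping around): 11.34°, 1.49°, 325.45°, 5.60°, 0.06°, 16.06°.
Largest gap = 325.45° ⇒ minimal covering band is its complement: 360° − 325.45° = 34.55°.
Band runs from +164.48° eastward to -160.97°, crossing the antimeridian.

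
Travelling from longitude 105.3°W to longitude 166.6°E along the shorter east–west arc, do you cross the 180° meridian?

Yes

Naïve |166.6 − -105.3| = 271.9° > 180°, so the shorter arc goes the other way round — across 180°.
Signed shortest Δλ = ((166.6 − -105.3 + 180) mod 360) − 180 = -88.1°.
Going west by 88.1° from -105.3° passes through 180° before reaching +166.6°.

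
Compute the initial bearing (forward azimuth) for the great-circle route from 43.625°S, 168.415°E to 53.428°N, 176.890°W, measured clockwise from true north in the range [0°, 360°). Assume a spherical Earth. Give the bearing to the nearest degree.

9°

Δλ = -176.890 − 168.415 = -345.305°; wrapped into (−180°, 180°]: 14.695°.
θ = atan2( sin Δλ · cos φ₂ , cos φ₁ · sin φ₂ − sin φ₁ · cos φ₂ · cos Δλ )
  = atan2(0.15115, 0.97899) = 8.777° → normalised to [0°, 360°): 8.777°.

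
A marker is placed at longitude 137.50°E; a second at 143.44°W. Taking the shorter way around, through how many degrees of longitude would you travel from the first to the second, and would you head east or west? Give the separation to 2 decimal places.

Raw difference: -143.44 − 137.50 = -280.94°.
Normalise into (−180°, 180°]: -280.94° + 360° = 79.06°.
Positive ⇒ the second point lies to the east; separation 79.06°.

79.06° east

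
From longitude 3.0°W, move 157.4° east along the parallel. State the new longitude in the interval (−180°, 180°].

154.4°E

Start at -3.0°; shift +157.4° → +154.4°.
+154.4° already lies in (−180°, 180°].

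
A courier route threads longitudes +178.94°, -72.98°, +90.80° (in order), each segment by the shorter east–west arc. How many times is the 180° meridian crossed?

1

Leg 1: +178.94° → -72.98°, shortest Δλ = 108.08° (east) — crosses 180°.
Leg 2: -72.98° → +90.80°, shortest Δλ = 163.78° (east) — does not cross 180°.
Total crossings: 1.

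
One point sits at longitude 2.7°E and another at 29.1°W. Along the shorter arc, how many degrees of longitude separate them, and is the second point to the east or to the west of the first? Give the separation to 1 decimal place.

31.8° west

Raw difference: -29.1 − 2.7 = -31.8°.
Normalise into (−180°, 180°]: -31.8° stays -31.8°.
Negative ⇒ the second point lies to the west; separation 31.8°.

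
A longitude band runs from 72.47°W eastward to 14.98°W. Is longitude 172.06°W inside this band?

Band width going east from -72.47° to -14.98°: ((-14.98 − -72.47) mod 360) = 57.49°.
Offset of -172.06° east of the west edge: ((-172.06 − -72.47) mod 360) = 260.41°.
260.41° > 57.49° ⇒ outside.

No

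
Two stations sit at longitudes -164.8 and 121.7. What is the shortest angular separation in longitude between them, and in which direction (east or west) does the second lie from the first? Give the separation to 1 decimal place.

Raw difference: 121.7 − -164.8 = 286.5°.
Normalise into (−180°, 180°]: 286.5° − 360° = -73.5°.
Negative ⇒ the second point lies to the west; separation 73.5°.

73.5° west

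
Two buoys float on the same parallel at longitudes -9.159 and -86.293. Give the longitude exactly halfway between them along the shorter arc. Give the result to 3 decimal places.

Signed shortest Δλ from -9.159° to -86.293° is -77.134°.
Midpoint longitude = -9.159° + (-77.134°)/2 = -9.159° − 38.567° = -47.726°.

-47.726°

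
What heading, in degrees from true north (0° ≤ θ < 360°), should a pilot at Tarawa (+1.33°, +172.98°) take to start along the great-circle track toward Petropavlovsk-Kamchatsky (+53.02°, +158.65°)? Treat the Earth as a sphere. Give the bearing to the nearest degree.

Δλ = 158.65 − 172.98 = -14.33°.
θ = atan2( sin Δλ · cos φ₂ , cos φ₁ · sin φ₂ − sin φ₁ · cos φ₂ · cos Δλ )
  = atan2(-0.14888, 0.78510) = -10.738° → normalised to [0°, 360°): 349.262°.

349°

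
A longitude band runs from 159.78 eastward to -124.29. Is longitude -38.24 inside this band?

Band width going east from +159.78° to -124.29°: ((-124.29 − 159.78) mod 360) = 75.93°.
Offset of -38.24° east of the west edge: ((-38.24 − 159.78) mod 360) = 161.98°.
161.98° > 75.93° ⇒ outside.

No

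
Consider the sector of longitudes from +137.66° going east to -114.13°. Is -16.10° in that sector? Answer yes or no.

No

Band width going east from +137.66° to -114.13°: ((-114.13 − 137.66) mod 360) = 108.21°.
Offset of -16.10° east of the west edge: ((-16.10 − 137.66) mod 360) = 206.24°.
206.24° > 108.21° ⇒ outside.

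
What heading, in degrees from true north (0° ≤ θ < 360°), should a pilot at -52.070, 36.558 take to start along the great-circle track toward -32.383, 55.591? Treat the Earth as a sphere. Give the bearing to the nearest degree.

Δλ = 55.591 − 36.558 = 19.033°.
θ = atan2( sin Δλ · cos φ₂ , cos φ₁ · sin φ₂ − sin φ₁ · cos φ₂ · cos Δλ )
  = atan2(0.27540, 0.30047) = 42.507° → normalised to [0°, 360°): 42.507°.

43°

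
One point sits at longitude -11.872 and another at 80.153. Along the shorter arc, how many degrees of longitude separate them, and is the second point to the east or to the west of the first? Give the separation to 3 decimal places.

Raw difference: 80.153 − -11.872 = 92.025°.
Normalise into (−180°, 180°]: 92.025° stays 92.025°.
Positive ⇒ the second point lies to the east; separation 92.025°.

92.025° east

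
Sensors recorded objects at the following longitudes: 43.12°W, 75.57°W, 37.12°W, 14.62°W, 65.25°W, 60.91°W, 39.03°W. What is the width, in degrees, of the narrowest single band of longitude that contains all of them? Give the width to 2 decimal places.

60.95°

Sort the longitudes: -75.57°, -65.25°, -60.91°, -43.12°, -39.03°, -37.12°, -14.62°.
Eastward gaps between consecutive values (wrapping around): 10.32°, 4.34°, 17.79°, 4.09°, 1.91°, 22.50°, 299.05°.
Largest gap = 299.05° ⇒ minimal covering band is its complement: 360° − 299.05° = 60.95°.
Band runs from -75.57° eastward to -14.62°.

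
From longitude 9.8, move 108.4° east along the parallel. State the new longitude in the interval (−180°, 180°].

Start at +9.8°; shift +108.4° → +118.2°.
+118.2° already lies in (−180°, 180°].

+118.2°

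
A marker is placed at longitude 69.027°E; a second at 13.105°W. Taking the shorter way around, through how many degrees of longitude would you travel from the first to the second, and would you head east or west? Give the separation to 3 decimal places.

82.132° west

Raw difference: -13.105 − 69.027 = -82.132°.
Normalise into (−180°, 180°]: -82.132° stays -82.132°.
Negative ⇒ the second point lies to the west; separation 82.132°.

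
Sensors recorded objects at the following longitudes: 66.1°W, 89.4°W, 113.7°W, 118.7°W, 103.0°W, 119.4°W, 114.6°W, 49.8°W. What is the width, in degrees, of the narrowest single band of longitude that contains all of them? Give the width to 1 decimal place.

Sort the longitudes: -119.4°, -118.7°, -114.6°, -113.7°, -103.0°, -89.4°, -66.1°, -49.8°.
Eastward gaps between consecutive values (wrapping around): 0.7°, 4.1°, 0.9°, 10.7°, 13.6°, 23.3°, 16.3°, 290.4°.
Largest gap = 290.4° ⇒ minimal covering band is its complement: 360° − 290.4° = 69.6°.
Band runs from -119.4° eastward to -49.8°.

69.6°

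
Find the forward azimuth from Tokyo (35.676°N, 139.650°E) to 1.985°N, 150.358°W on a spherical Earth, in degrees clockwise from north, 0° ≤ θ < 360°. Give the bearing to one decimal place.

Δλ = -150.358 − 139.650 = -290.008°; wrapped into (−180°, 180°]: 69.992°.
θ = atan2( sin Δλ · cos φ₂ , cos φ₁ · sin φ₂ − sin φ₁ · cos φ₂ · cos Δλ )
  = atan2(0.93908, -0.17129) = 100.337° → normalised to [0°, 360°): 100.337°.

100.3°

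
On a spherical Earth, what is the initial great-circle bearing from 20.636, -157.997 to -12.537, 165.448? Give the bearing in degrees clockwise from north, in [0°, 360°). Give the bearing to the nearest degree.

Δλ = 165.448 − -157.997 = 323.445°; wrapped into (−180°, 180°]: -36.555°.
θ = atan2( sin Δλ · cos φ₂ , cos φ₁ · sin φ₂ − sin φ₁ · cos φ₂ · cos Δλ )
  = atan2(-0.58139, -0.47949) = -129.514° → normalised to [0°, 360°): 230.486°.

230°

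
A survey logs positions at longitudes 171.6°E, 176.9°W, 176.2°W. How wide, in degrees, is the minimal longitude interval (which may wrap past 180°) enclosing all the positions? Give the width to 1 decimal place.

Sort the longitudes: -176.9°, -176.2°, +171.6°.
Eastward gaps between consecutive values (wrapping around): 0.7°, 347.8°, 11.5°.
Largest gap = 347.8° ⇒ minimal covering band is its complement: 360° − 347.8° = 12.2°.
Band runs from +171.6° eastward to -176.2°, crossing the antimeridian.

12.2°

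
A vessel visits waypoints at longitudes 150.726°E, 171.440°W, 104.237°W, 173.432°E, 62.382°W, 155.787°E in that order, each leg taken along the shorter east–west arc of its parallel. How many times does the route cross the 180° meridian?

4

Leg 1: +150.726° → -171.440°, shortest Δλ = 37.834° (east) — crosses 180°.
Leg 2: -171.440° → -104.237°, shortest Δλ = 67.203° (east) — does not cross 180°.
Leg 3: -104.237° → +173.432°, shortest Δλ = -82.331° (west) — crosses 180°.
Leg 4: +173.432° → -62.382°, shortest Δλ = 124.186° (east) — crosses 180°.
Leg 5: -62.382° → +155.787°, shortest Δλ = -141.831° (west) — crosses 180°.
Total crossings: 4.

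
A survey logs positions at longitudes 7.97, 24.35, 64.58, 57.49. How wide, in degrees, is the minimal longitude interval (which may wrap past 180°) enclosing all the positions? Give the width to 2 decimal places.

Sort the longitudes: +7.97°, +24.35°, +57.49°, +64.58°.
Eastward gaps between consecutive values (wrapping around): 16.38°, 33.14°, 7.09°, 303.39°.
Largest gap = 303.39° ⇒ minimal covering band is its complement: 360° − 303.39° = 56.61°.
Band runs from +7.97° eastward to +64.58°.

56.61°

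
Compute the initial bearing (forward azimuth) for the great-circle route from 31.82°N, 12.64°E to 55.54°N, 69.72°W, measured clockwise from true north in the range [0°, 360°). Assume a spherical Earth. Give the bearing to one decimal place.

319.7°

Δλ = -69.72 − 12.64 = -82.36°.
θ = atan2( sin Δλ · cos φ₂ , cos φ₁ · sin φ₂ − sin φ₁ · cos φ₂ · cos Δλ )
  = atan2(-0.56081, 0.66094) = -40.315° → normalised to [0°, 360°): 319.685°.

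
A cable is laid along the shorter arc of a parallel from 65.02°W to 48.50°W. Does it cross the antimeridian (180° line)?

Signed shortest Δλ = ((-48.50 − -65.02 + 180) mod 360) − 180 = 16.52°.
Going east by 16.52° from -65.02° reaches -48.50° without touching 180°.

No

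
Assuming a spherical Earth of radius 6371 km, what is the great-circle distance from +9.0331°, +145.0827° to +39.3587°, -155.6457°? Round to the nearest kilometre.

6747 km

Δλ = -155.6457 − 145.0827 = -300.7284°; wrapped into (−180°, 180°]: 59.2716°.
Δφ = 39.3587 − 9.0331 = 30.3256°.
a = sin²(Δφ/2) + cos φ₁ · cos φ₂ · sin²(Δλ/2) = 0.255127.
c = 2·atan2(√a, √(1−a)) = 1.05900 rad → d = 6371·c ≈ 6746.88 km.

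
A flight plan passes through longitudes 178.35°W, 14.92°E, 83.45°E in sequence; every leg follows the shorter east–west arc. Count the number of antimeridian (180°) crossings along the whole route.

1

Leg 1: -178.35° → +14.92°, shortest Δλ = -166.73° (west) — crosses 180°.
Leg 2: +14.92° → +83.45°, shortest Δλ = 68.53° (east) — does not cross 180°.
Total crossings: 1.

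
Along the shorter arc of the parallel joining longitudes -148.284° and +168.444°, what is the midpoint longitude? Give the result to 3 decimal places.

Signed shortest Δλ from -148.284° to +168.444° is -43.272°.
Midpoint longitude = -148.284° + (-43.272°)/2 = -148.284° − 21.636° = -169.920°.
(The naïve average (-148.284 + +168.444)/2 = 10.08° is on the wrong side of the globe.)

-169.920°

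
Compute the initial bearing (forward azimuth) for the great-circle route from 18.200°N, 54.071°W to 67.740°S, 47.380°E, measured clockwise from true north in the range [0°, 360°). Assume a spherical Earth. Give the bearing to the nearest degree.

157°

Δλ = 47.380 − -54.071 = 101.451°.
θ = atan2( sin Δλ · cos φ₂ , cos φ₁ · sin φ₂ − sin φ₁ · cos φ₂ · cos Δλ )
  = atan2(0.37127, -0.85569) = 156.545° → normalised to [0°, 360°): 156.545°.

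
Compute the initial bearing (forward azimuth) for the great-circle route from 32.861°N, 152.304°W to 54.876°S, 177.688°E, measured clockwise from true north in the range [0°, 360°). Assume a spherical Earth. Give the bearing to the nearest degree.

Δλ = 177.688 − -152.304 = 329.992°; wrapped into (−180°, 180°]: -30.008°.
θ = atan2( sin Δλ · cos φ₂ , cos φ₁ · sin φ₂ − sin φ₁ · cos φ₂ · cos Δλ )
  = atan2(-0.28774, -0.95737) = -163.272° → normalised to [0°, 360°): 196.728°.

197°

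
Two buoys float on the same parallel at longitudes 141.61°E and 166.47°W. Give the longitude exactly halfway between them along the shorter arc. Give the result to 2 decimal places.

Signed shortest Δλ from +141.61° to -166.47° is +51.92°.
Midpoint longitude = +141.61° + (+51.92°)/2 = +141.61° + 25.96° = +167.57°.
(The naïve average (+141.61 + -166.47)/2 = -12.43° is on the wrong side of the globe.)

167.57°E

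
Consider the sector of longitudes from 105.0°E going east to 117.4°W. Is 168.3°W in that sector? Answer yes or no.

Yes

Band width going east from +105.0° to -117.4°: ((-117.4 − 105.0) mod 360) = 137.6°.
Offset of -168.3° east of the west edge: ((-168.3 − 105.0) mod 360) = 86.7°.
86.7° ≤ 137.6° ⇒ inside.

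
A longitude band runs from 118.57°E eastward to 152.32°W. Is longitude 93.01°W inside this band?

Band width going east from +118.57° to -152.32°: ((-152.32 − 118.57) mod 360) = 89.11°.
Offset of -93.01° east of the west edge: ((-93.01 − 118.57) mod 360) = 148.42°.
148.42° > 89.11° ⇒ outside.

No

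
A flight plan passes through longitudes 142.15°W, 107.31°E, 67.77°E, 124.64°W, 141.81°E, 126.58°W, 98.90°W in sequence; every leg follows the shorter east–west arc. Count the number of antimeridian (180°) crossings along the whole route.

Leg 1: -142.15° → +107.31°, shortest Δλ = -110.54° (west) — crosses 180°.
Leg 2: +107.31° → +67.77°, shortest Δλ = -39.54° (west) — does not cross 180°.
Leg 3: +67.77° → -124.64°, shortest Δλ = 167.59° (east) — crosses 180°.
Leg 4: -124.64° → +141.81°, shortest Δλ = -93.55° (west) — crosses 180°.
Leg 5: +141.81° → -126.58°, shortest Δλ = 91.61° (east) — crosses 180°.
Leg 6: -126.58° → -98.90°, shortest Δλ = 27.68° (east) — does not cross 180°.
Total crossings: 4.

4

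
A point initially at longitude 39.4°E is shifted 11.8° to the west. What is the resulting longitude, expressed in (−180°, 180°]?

Start at +39.4°; shift −11.8° → +27.6°.
+27.6° already lies in (−180°, 180°].

27.6°E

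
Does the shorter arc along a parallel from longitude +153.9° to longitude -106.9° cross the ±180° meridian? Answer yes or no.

Yes

Naïve |-106.9 − 153.9| = 260.8° > 180°, so the shorter arc goes the other way round — across 180°.
Signed shortest Δλ = ((-106.9 − 153.9 + 180) mod 360) − 180 = 99.2°.
Going east by 99.2° from +153.9° passes through 180° before reaching -106.9°.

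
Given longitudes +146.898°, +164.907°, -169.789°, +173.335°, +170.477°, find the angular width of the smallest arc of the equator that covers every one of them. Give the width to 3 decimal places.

43.313°

Sort the longitudes: -169.789°, +146.898°, +164.907°, +170.477°, +173.335°.
Eastward gaps between consecutive values (wrapping around): 316.687°, 18.009°, 5.570°, 2.858°, 16.876°.
Largest gap = 316.687° ⇒ minimal covering band is its complement: 360° − 316.687° = 43.313°.
Band runs from +146.898° eastward to -169.789°, crossing the antimeridian.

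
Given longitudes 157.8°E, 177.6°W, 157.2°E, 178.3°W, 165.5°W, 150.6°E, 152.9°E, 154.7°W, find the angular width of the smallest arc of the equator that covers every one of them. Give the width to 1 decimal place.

54.7°

Sort the longitudes: -178.3°, -177.6°, -165.5°, -154.7°, +150.6°, +152.9°, +157.2°, +157.8°.
Eastward gaps between consecutive values (wrapping around): 0.7°, 12.1°, 10.8°, 305.3°, 2.3°, 4.3°, 0.6°, 23.9°.
Largest gap = 305.3° ⇒ minimal covering band is its complement: 360° − 305.3° = 54.7°.
Band runs from +150.6° eastward to -154.7°, crossing the antimeridian.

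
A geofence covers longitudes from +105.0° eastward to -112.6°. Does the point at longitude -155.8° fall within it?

Band width going east from +105.0° to -112.6°: ((-112.6 − 105.0) mod 360) = 142.4°.
Offset of -155.8° east of the west edge: ((-155.8 − 105.0) mod 360) = 99.2°.
99.2° ≤ 142.4° ⇒ inside.

Yes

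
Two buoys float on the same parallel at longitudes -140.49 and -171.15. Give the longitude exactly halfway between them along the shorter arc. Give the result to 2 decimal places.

Signed shortest Δλ from -140.49° to -171.15° is -30.66°.
Midpoint longitude = -140.49° + (-30.66°)/2 = -140.49° − 15.33° = -155.82°.

-155.82°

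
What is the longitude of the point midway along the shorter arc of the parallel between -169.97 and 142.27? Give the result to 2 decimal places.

Signed shortest Δλ from -169.97° to +142.27° is -47.76°.
Midpoint longitude = -169.97° + (-47.76°)/2 = -169.97° − 23.88° = -193.85°.
Normalise into (−180°, 180°]: +166.15°.
(The naïve average (-169.97 + +142.27)/2 = -13.85° is on the wrong side of the globe.)

+166.15°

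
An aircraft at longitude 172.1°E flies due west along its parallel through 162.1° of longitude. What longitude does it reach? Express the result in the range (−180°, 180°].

10.0°E

Start at +172.1°; shift −162.1° → +10.0°.
+10.0° already lies in (−180°, 180°].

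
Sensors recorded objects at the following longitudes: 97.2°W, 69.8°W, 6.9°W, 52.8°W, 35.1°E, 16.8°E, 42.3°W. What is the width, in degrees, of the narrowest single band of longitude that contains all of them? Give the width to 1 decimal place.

132.3°

Sort the longitudes: -97.2°, -69.8°, -52.8°, -42.3°, -6.9°, +16.8°, +35.1°.
Eastward gaps between consecutive values (wrapping around): 27.4°, 17.0°, 10.5°, 35.4°, 23.7°, 18.3°, 227.7°.
Largest gap = 227.7° ⇒ minimal covering band is its complement: 360° − 227.7° = 132.3°.
Band runs from -97.2° eastward to +35.1°.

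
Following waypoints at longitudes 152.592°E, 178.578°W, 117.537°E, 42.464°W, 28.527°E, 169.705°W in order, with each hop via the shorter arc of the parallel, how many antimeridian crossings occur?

3

Leg 1: +152.592° → -178.578°, shortest Δλ = 28.83° (east) — crosses 180°.
Leg 2: -178.578° → +117.537°, shortest Δλ = -63.885° (west) — crosses 180°.
Leg 3: +117.537° → -42.464°, shortest Δλ = -160.001° (west) — does not cross 180°.
Leg 4: -42.464° → +28.527°, shortest Δλ = 70.991° (east) — does not cross 180°.
Leg 5: +28.527° → -169.705°, shortest Δλ = 161.768° (east) — crosses 180°.
Total crossings: 3.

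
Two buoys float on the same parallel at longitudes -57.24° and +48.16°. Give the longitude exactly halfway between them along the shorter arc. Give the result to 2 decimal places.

-4.54°

Signed shortest Δλ from -57.24° to +48.16° is +105.40°.
Midpoint longitude = -57.24° + (+105.40°)/2 = -57.24° + 52.70° = -4.54°.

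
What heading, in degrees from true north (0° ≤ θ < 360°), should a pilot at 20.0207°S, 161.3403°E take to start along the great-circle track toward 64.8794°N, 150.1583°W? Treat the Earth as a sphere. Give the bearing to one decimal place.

Δλ = -150.1583 − 161.3403 = -311.4986°; wrapped into (−180°, 180°]: 48.5014°.
θ = atan2( sin Δλ · cos φ₂ , cos φ₁ · sin φ₂ − sin φ₁ · cos φ₂ · cos Δλ )
  = atan2(0.31796, 0.94700) = 18.560° → normalised to [0°, 360°): 18.560°.

18.6°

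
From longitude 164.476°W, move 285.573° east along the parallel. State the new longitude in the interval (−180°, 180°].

121.097°E

Start at -164.476°; shift +285.573° → +121.097°.
+121.097° already lies in (−180°, 180°].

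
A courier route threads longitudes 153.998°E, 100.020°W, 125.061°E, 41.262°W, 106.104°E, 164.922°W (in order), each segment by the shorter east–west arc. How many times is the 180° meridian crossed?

3

Leg 1: +153.998° → -100.020°, shortest Δλ = 105.982° (east) — crosses 180°.
Leg 2: -100.020° → +125.061°, shortest Δλ = -134.919° (west) — crosses 180°.
Leg 3: +125.061° → -41.262°, shortest Δλ = -166.323° (west) — does not cross 180°.
Leg 4: -41.262° → +106.104°, shortest Δλ = 147.366° (east) — does not cross 180°.
Leg 5: +106.104° → -164.922°, shortest Δλ = 88.974° (east) — crosses 180°.
Total crossings: 3.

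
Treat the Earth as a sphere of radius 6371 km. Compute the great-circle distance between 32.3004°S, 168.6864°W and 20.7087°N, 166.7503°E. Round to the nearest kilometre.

6448 km

Δλ = 166.7503 − -168.6864 = 335.4367°; wrapped into (−180°, 180°]: -24.5633°.
Δφ = 20.7087 − -32.3004 = 53.0091°.
a = sin²(Δφ/2) + cos φ₁ · cos φ₂ · sin²(Δλ/2) = 0.234932.
c = 2·atan2(√a, √(1−a)) = 1.01203 rad → d = 6371·c ≈ 6447.67 km.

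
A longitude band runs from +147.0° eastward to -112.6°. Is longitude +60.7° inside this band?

Band width going east from +147.0° to -112.6°: ((-112.6 − 147.0) mod 360) = 100.4°.
Offset of +60.7° east of the west edge: ((60.7 − 147.0) mod 360) = 273.7°.
273.7° > 100.4° ⇒ outside.

No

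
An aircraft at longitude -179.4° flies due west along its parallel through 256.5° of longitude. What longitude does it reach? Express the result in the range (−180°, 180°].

Start at -179.4°; shift −256.5° → -435.9°.
-435.9° lies outside (−180°, 180°]; add 360° → -75.9°.

-75.9°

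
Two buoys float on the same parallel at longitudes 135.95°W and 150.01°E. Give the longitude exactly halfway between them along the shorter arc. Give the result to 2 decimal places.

172.97°W

Signed shortest Δλ from -135.95° to +150.01° is -74.04°.
Midpoint longitude = -135.95° + (-74.04°)/2 = -135.95° − 37.02° = -172.97°.
(The naïve average (-135.95 + +150.01)/2 = 7.03° is on the wrong side of the globe.)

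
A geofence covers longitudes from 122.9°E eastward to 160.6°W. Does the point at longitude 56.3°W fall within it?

Band width going east from +122.9° to -160.6°: ((-160.6 − 122.9) mod 360) = 76.5°.
Offset of -56.3° east of the west edge: ((-56.3 − 122.9) mod 360) = 180.8°.
180.8° > 76.5° ⇒ outside.

No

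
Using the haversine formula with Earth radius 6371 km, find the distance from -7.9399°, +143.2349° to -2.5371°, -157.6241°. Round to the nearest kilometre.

6571 km

Δλ = -157.6241 − 143.2349 = -300.8590°; wrapped into (−180°, 180°]: 59.1410°.
Δφ = -2.5371 − -7.9399 = 5.4028°.
a = sin²(Δφ/2) + cos φ₁ · cos φ₂ · sin²(Δλ/2) = 0.243187.
c = 2·atan2(√a, √(1−a)) = 1.03139 rad → d = 6371·c ≈ 6570.99 km.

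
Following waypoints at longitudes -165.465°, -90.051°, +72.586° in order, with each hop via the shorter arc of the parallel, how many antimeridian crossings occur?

0

Leg 1: -165.465° → -90.051°, shortest Δλ = 75.414° (east) — does not cross 180°.
Leg 2: -90.051° → +72.586°, shortest Δλ = 162.637° (east) — does not cross 180°.
Total crossings: 0.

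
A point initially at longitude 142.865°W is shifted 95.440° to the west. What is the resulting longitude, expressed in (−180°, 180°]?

Start at -142.865°; shift −95.440° → -238.305°.
-238.305° lies outside (−180°, 180°]; add 360° → +121.695°.

121.695°E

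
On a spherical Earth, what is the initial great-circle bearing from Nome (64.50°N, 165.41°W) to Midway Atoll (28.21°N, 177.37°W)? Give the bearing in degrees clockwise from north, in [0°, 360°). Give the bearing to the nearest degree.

198°

Δλ = -177.37 − -165.41 = -11.96°.
θ = atan2( sin Δλ · cos φ₂ , cos φ₁ · sin φ₂ − sin φ₁ · cos φ₂ · cos Δλ )
  = atan2(-0.18261, -0.57461) = -162.369° → normalised to [0°, 360°): 197.631°.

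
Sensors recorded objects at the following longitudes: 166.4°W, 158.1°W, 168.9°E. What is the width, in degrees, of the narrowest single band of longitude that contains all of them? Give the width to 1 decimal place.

33.0°

Sort the longitudes: -166.4°, -158.1°, +168.9°.
Eastward gaps between consecutive values (wrapping around): 8.3°, 327.0°, 24.7°.
Largest gap = 327.0° ⇒ minimal covering band is its complement: 360° − 327.0° = 33.0°.
Band runs from +168.9° eastward to -158.1°, crossing the antimeridian.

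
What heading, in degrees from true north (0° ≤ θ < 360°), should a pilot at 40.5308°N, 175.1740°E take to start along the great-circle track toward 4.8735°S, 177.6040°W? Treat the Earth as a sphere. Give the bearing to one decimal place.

Δλ = -177.6040 − 175.1740 = -352.7780°; wrapped into (−180°, 180°]: 7.2220°.
θ = atan2( sin Δλ · cos φ₂ , cos φ₁ · sin φ₂ − sin φ₁ · cos φ₂ · cos Δλ )
  = atan2(0.12526, -0.70694) = 169.952° → normalised to [0°, 360°): 169.952°.

170.0°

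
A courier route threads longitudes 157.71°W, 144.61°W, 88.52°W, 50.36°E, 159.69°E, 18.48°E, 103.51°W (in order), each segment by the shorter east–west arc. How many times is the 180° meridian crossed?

Leg 1: -157.71° → -144.61°, shortest Δλ = 13.1° (east) — does not cross 180°.
Leg 2: -144.61° → -88.52°, shortest Δλ = 56.09° (east) — does not cross 180°.
Leg 3: -88.52° → +50.36°, shortest Δλ = 138.88° (east) — does not cross 180°.
Leg 4: +50.36° → +159.69°, shortest Δλ = 109.33° (east) — does not cross 180°.
Leg 5: +159.69° → +18.48°, shortest Δλ = -141.21° (west) — does not cross 180°.
Leg 6: +18.48° → -103.51°, shortest Δλ = -121.99° (west) — does not cross 180°.
Total crossings: 0.

0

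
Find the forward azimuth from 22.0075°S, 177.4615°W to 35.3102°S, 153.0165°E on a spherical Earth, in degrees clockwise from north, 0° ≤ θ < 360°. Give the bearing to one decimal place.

236.1°

Δλ = 153.0165 − -177.4615 = 330.4780°; wrapped into (−180°, 180°]: -29.5220°.
θ = atan2( sin Δλ · cos φ₂ , cos φ₁ · sin φ₂ − sin φ₁ · cos φ₂ · cos Δλ )
  = atan2(-0.40211, -0.26980) = -123.860° → normalised to [0°, 360°): 236.140°.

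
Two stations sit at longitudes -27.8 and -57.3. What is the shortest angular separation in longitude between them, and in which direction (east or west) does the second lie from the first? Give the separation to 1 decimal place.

Raw difference: -57.3 − -27.8 = -29.5°.
Normalise into (−180°, 180°]: -29.5° stays -29.5°.
Negative ⇒ the second point lies to the west; separation 29.5°.

29.5° west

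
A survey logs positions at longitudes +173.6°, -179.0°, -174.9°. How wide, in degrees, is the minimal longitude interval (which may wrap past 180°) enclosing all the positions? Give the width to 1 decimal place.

Sort the longitudes: -179.0°, -174.9°, +173.6°.
Eastward gaps between consecutive values (wrapping around): 4.1°, 348.5°, 7.4°.
Largest gap = 348.5° ⇒ minimal covering band is its complement: 360° − 348.5° = 11.5°.
Band runs from +173.6° eastward to -174.9°, crossing the antimeridian.

11.5°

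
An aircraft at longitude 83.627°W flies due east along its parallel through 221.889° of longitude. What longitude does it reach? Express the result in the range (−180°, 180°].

138.262°E

Start at -83.627°; shift +221.889° → +138.262°.
+138.262° already lies in (−180°, 180°].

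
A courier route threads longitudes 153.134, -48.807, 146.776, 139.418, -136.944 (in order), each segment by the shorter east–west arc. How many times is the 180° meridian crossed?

3

Leg 1: +153.134° → -48.807°, shortest Δλ = 158.059° (east) — crosses 180°.
Leg 2: -48.807° → +146.776°, shortest Δλ = -164.417° (west) — crosses 180°.
Leg 3: +146.776° → +139.418°, shortest Δλ = -7.358° (west) — does not cross 180°.
Leg 4: +139.418° → -136.944°, shortest Δλ = 83.638° (east) — crosses 180°.
Total crossings: 3.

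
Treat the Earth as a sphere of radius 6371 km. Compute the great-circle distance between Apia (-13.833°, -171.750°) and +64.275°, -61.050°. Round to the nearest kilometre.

Δλ = -61.050 − -171.750 = 110.700°.
Δφ = 64.275 − -13.833 = 78.108°.
a = sin²(Δφ/2) + cos φ₁ · cos φ₂ · sin²(Δλ/2) = 0.682186.
c = 2·atan2(√a, √(1−a)) = 1.94376 rad → d = 6371·c ≈ 12383.66 km.

12384 km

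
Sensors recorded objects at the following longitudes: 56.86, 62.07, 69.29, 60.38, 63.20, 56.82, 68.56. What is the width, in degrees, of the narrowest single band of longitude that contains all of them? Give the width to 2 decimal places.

12.47°

Sort the longitudes: +56.82°, +56.86°, +60.38°, +62.07°, +63.20°, +68.56°, +69.29°.
Eastward gaps between consecutive values (wrapping around): 0.04°, 3.52°, 1.69°, 1.13°, 5.36°, 0.73°, 347.53°.
Largest gap = 347.53° ⇒ minimal covering band is its complement: 360° − 347.53° = 12.47°.
Band runs from +56.82° eastward to +69.29°.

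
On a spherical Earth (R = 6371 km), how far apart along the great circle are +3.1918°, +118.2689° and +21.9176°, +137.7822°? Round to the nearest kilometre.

2962 km

Δλ = 137.7822 − 118.2689 = 19.5133°.
Δφ = 21.9176 − 3.1918 = 18.7258°.
a = sin²(Δφ/2) + cos φ₁ · cos φ₂ · sin²(Δλ/2) = 0.053068.
c = 2·atan2(√a, √(1−a)) = 0.46491 rad → d = 6371·c ≈ 2961.91 km.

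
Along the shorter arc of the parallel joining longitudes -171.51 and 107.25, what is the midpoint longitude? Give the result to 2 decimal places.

+147.87°

Signed shortest Δλ from -171.51° to +107.25° is -81.24°.
Midpoint longitude = -171.51° + (-81.24°)/2 = -171.51° − 40.62° = -212.13°.
Normalise into (−180°, 180°]: +147.87°.
(The naïve average (-171.51 + +107.25)/2 = -32.13° is on the wrong side of the globe.)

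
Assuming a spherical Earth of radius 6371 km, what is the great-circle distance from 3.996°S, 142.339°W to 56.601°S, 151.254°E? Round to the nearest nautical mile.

Δλ = 151.254 − -142.339 = 293.593°; wrapped into (−180°, 180°]: -66.407°.
Δφ = -56.601 − -3.996 = -52.605°.
a = sin²(Δφ/2) + cos φ₁ · cos φ₂ · sin²(Δλ/2) = 0.361020.
c = 2·atan2(√a, √(1−a)) = 1.28913 rad → d = 6371·c ≈ 8213.03 km ≈ 4434.68 nmi.

4435 nmi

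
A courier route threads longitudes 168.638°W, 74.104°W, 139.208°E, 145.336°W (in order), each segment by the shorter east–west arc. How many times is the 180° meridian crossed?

Leg 1: -168.638° → -74.104°, shortest Δλ = 94.534° (east) — does not cross 180°.
Leg 2: -74.104° → +139.208°, shortest Δλ = -146.688° (west) — crosses 180°.
Leg 3: +139.208° → -145.336°, shortest Δλ = 75.456° (east) — crosses 180°.
Total crossings: 2.

2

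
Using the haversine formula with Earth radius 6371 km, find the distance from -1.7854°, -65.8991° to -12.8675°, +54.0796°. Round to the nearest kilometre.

Δλ = 54.0796 − -65.8991 = 119.9787°.
Δφ = -12.8675 − -1.7854 = -11.0821°.
a = sin²(Δφ/2) + cos φ₁ · cos φ₂ · sin²(Δλ/2) = 0.739978.
c = 2·atan2(√a, √(1−a)) = 2.07140 rad → d = 6371·c ≈ 13196.89 km.

13197 km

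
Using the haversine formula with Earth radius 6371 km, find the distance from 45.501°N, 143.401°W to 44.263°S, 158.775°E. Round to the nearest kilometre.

11490 km

Δλ = 158.775 − -143.401 = 302.176°; wrapped into (−180°, 180°]: -57.824°.
Δφ = -44.263 − 45.501 = -89.764°.
a = sin²(Δφ/2) + cos φ₁ · cos φ₂ · sin²(Δλ/2) = 0.615264.
c = 2·atan2(√a, √(1−a)) = 1.80342 rad → d = 6371·c ≈ 11489.57 km.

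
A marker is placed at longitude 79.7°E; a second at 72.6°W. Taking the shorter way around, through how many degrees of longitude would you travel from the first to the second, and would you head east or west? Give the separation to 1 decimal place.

Raw difference: -72.6 − 79.7 = -152.3°.
Normalise into (−180°, 180°]: -152.3° stays -152.3°.
Negative ⇒ the second point lies to the west; separation 152.3°.

152.3° west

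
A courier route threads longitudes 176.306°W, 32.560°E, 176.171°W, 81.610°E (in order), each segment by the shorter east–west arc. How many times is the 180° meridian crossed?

3

Leg 1: -176.306° → +32.560°, shortest Δλ = -151.134° (west) — crosses 180°.
Leg 2: +32.560° → -176.171°, shortest Δλ = 151.269° (east) — crosses 180°.
Leg 3: -176.171° → +81.610°, shortest Δλ = -102.219° (west) — crosses 180°.
Total crossings: 3.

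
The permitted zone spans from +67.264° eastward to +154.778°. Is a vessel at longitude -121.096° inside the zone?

No

Band width going east from +67.264° to +154.778°: ((154.778 − 67.264) mod 360) = 87.514°.
Offset of -121.096° east of the west edge: ((-121.096 − 67.264) mod 360) = 171.640°.
171.640° > 87.514° ⇒ outside.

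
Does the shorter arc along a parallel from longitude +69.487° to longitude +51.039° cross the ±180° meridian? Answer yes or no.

No

Signed shortest Δλ = ((51.039 − 69.487 + 180) mod 360) − 180 = -18.448°.
Going west by 18.448° from +69.487° reaches +51.039° without touching 180°.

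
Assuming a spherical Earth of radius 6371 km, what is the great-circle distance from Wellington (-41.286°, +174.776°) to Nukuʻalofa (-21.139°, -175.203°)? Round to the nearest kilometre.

Δλ = -175.203 − 174.776 = -349.979°; wrapped into (−180°, 180°]: 10.021°.
Δφ = -21.139 − -41.286 = 20.147°.
a = sin²(Δφ/2) + cos φ₁ · cos φ₂ · sin²(Δλ/2) = 0.035940.
c = 2·atan2(√a, √(1−a)) = 0.38147 rad → d = 6371·c ≈ 2430.32 km.

2430 km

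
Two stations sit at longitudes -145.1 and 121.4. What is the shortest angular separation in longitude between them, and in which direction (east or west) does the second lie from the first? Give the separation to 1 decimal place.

93.5° west

Raw difference: 121.4 − -145.1 = 266.5°.
Normalise into (−180°, 180°]: 266.5° − 360° = -93.5°.
Negative ⇒ the second point lies to the west; separation 93.5°.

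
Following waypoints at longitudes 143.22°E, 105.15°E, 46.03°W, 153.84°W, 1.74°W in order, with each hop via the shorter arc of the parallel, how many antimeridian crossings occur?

Leg 1: +143.22° → +105.15°, shortest Δλ = -38.07° (west) — does not cross 180°.
Leg 2: +105.15° → -46.03°, shortest Δλ = -151.18° (west) — does not cross 180°.
Leg 3: -46.03° → -153.84°, shortest Δλ = -107.81° (west) — does not cross 180°.
Leg 4: -153.84° → -1.74°, shortest Δλ = 152.1° (east) — does not cross 180°.
Total crossings: 0.

0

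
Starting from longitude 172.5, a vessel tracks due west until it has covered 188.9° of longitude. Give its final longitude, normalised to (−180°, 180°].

Start at +172.5°; shift −188.9° → -16.4°.
-16.4° already lies in (−180°, 180°].

-16.4°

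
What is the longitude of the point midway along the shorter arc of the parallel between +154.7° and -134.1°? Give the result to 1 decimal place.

-169.7°

Signed shortest Δλ from +154.7° to -134.1° is +71.2°.
Midpoint longitude = +154.7° + (+71.2°)/2 = +154.7° + 35.6° = +190.3°.
Normalise into (−180°, 180°]: -169.7°.
(The naïve average (+154.7 + -134.1)/2 = 10.3° is on the wrong side of the globe.)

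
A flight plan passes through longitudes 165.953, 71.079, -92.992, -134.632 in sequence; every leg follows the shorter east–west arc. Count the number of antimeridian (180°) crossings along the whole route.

0

Leg 1: +165.953° → +71.079°, shortest Δλ = -94.874° (west) — does not cross 180°.
Leg 2: +71.079° → -92.992°, shortest Δλ = -164.071° (west) — does not cross 180°.
Leg 3: -92.992° → -134.632°, shortest Δλ = -41.64° (west) — does not cross 180°.
Total crossings: 0.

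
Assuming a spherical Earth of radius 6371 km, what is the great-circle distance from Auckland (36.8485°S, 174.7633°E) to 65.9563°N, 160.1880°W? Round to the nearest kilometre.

11632 km

Δλ = -160.1880 − 174.7633 = -334.9513°; wrapped into (−180°, 180°]: 25.0487°.
Δφ = 65.9563 − -36.8485 = 102.8048°.
a = sin²(Δφ/2) + cos φ₁ · cos φ₂ · sin²(Δλ/2) = 0.626147.
c = 2·atan2(√a, √(1−a)) = 1.82585 rad → d = 6371·c ≈ 11632.47 km.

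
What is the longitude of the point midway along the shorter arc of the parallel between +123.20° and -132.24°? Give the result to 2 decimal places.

Signed shortest Δλ from +123.20° to -132.24° is +104.56°.
Midpoint longitude = +123.20° + (+104.56°)/2 = +123.20° + 52.28° = +175.48°.
(The naïve average (+123.20 + -132.24)/2 = -4.52° is on the wrong side of the globe.)

+175.48°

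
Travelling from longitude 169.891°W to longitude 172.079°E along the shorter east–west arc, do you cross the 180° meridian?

Yes

Naïve |172.079 − -169.891| = 341.97° > 180°, so the shorter arc goes the other way round — across 180°.
Signed shortest Δλ = ((172.079 − -169.891 + 180) mod 360) − 180 = -18.03°.
Going west by 18.03° from -169.891° passes through 180° before reaching +172.079°.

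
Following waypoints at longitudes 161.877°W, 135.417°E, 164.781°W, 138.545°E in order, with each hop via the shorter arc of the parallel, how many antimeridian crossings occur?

Leg 1: -161.877° → +135.417°, shortest Δλ = -62.706° (west) — crosses 180°.
Leg 2: +135.417° → -164.781°, shortest Δλ = 59.802° (east) — crosses 180°.
Leg 3: -164.781° → +138.545°, shortest Δλ = -56.674° (west) — crosses 180°.
Total crossings: 3.

3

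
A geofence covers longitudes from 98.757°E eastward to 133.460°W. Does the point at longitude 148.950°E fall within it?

Band width going east from +98.757° to -133.460°: ((-133.460 − 98.757) mod 360) = 127.783°.
Offset of +148.950° east of the west edge: ((148.950 − 98.757) mod 360) = 50.193°.
50.193° ≤ 127.783° ⇒ inside.

Yes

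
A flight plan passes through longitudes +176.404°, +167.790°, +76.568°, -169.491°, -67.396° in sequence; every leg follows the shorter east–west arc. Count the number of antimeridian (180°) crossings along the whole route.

Leg 1: +176.404° → +167.790°, shortest Δλ = -8.614° (west) — does not cross 180°.
Leg 2: +167.790° → +76.568°, shortest Δλ = -91.222° (west) — does not cross 180°.
Leg 3: +76.568° → -169.491°, shortest Δλ = 113.941° (east) — crosses 180°.
Leg 4: -169.491° → -67.396°, shortest Δλ = 102.095° (east) — does not cross 180°.
Total crossings: 1.

1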